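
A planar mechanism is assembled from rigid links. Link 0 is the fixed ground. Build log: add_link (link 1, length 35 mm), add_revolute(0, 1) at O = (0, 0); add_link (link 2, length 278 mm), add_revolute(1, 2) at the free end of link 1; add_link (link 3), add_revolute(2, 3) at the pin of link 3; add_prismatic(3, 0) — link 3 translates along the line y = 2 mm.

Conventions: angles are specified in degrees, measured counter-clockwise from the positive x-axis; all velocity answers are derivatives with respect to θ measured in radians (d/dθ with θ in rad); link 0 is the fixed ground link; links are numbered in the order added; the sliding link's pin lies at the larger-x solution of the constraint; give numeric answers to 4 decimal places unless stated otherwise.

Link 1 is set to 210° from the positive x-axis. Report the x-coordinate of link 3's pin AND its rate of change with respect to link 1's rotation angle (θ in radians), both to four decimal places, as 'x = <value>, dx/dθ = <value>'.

geometry: r = 35 mm, L = 278 mm, e = 2 mm
crank pin P = (r cos θ, r sin θ) = (-30.310889, -17.500000)
h = r sin θ − e = -17.500000 − 2 = -19.500000
x = r cos θ + √(L² − h²) = -30.310889 + 277.315254 = 247.004365
dx/dθ = −r sin θ − h·r cos θ/√(L² − h²) (θ in radians; h = -19.500000) = 15.368627

x = 247.0044, dx/dθ = 15.3686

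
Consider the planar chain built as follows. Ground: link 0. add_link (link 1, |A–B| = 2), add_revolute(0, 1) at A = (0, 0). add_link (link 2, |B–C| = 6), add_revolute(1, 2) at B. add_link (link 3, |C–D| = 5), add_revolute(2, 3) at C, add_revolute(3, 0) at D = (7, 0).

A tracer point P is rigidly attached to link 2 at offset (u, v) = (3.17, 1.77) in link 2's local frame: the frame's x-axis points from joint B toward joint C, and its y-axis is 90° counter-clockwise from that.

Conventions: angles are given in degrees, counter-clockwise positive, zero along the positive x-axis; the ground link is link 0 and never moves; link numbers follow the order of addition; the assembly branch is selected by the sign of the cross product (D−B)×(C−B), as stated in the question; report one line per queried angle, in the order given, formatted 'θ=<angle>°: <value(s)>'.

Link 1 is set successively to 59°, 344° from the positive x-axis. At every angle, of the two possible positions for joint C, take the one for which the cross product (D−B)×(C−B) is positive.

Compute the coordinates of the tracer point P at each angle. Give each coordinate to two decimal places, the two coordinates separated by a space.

A=(0,0), D=(7.00,0)
θ=59°: B = A + 2.00·(cos59°, sin59°) = (1.0301, 1.7143)
θ=59°: |BD| = 6.2112
θ=59°: circle(B,6.00) ∩ circle(D,5.00): a=3.9911, h=4.4801
θ=59°:   candidates: C₊=(6.1027,4.9188) cross=27.827; C₋=(3.6296,-3.6933) cross=-27.827
θ=59°:   branch + wants cross > 0 → take C=(6.1027,4.9188) (cross=27.827)
θ=59°: ex = (C−B)/|BC| = (0.8454,0.5341); ey = (-0.5341,0.8454)
θ=59°: P = B + 3.17·ex + 1.77·ey = (2.7648,4.9038)
θ=344°: B = A + 2.00·(cos344°, sin344°) = (1.9225, -0.5513)
θ=344°: |BD| = 5.1073
θ=344°: circle(B,6.00) ∩ circle(D,5.00): a=3.6305, h=4.7769
θ=344°:   candidates: C₊=(5.0162,4.5896) cross=24.397; C₋=(6.0475,-4.9084) cross=-24.397
θ=344°:   branch + wants cross > 0 → take C=(5.0162,4.5896) (cross=24.397)
θ=344°: ex = (C−B)/|BC| = (0.5156,0.8568); ey = (-0.8568,0.5156)
θ=344°: P = B + 3.17·ex + 1.77·ey = (2.0405,3.0775)

θ=59°: 2.76 4.90
θ=344°: 2.04 3.08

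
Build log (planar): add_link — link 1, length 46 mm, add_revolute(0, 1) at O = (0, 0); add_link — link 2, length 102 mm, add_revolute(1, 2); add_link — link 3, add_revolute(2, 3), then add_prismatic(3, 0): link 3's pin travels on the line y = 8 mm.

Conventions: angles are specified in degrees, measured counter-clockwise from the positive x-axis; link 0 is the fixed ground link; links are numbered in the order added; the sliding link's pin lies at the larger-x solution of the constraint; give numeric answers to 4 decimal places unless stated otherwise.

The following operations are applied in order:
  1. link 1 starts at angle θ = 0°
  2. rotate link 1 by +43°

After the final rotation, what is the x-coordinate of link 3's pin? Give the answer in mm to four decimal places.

geometry: r = 46 mm, L = 102 mm, e = 8 mm; θ starts at 0°
rotate link 1 by +43°: θ ← 0° +43° = 43°
crank pin P = (r cos θ, r sin θ) = (33.642270, 31.371925)
h = r sin θ − e = 31.371925 − 8 = 23.371925
x = r cos θ + √(L² − h²) = 33.642270 + 99.286218 = 132.928489

132.9285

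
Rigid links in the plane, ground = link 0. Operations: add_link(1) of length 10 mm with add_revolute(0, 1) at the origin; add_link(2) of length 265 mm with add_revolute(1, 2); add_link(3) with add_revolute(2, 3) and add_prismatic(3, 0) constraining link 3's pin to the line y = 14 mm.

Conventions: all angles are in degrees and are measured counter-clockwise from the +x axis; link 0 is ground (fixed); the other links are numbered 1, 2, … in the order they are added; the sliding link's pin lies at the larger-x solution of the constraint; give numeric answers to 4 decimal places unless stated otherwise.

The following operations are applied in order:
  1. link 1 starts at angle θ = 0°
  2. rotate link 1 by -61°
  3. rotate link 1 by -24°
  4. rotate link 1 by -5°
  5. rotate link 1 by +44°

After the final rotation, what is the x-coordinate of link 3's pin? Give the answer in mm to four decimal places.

geometry: r = 10 mm, L = 265 mm, e = 14 mm; θ starts at 0°
rotate link 1 by -61°: θ ← 0° -61° = -61°
rotate link 1 by -24°: θ ← -61° -24° = -85°
rotate link 1 by -5°: θ ← -85° -5° = -90°
rotate link 1 by +44°: θ ← -90° +44° = -46°
crank pin P = (r cos θ, r sin θ) = (6.946584, -7.193398)
h = r sin θ − e = -7.193398 − 14 = -21.193398
x = r cos θ + √(L² − h²) = 6.946584 + 264.151169 = 271.097752

271.0978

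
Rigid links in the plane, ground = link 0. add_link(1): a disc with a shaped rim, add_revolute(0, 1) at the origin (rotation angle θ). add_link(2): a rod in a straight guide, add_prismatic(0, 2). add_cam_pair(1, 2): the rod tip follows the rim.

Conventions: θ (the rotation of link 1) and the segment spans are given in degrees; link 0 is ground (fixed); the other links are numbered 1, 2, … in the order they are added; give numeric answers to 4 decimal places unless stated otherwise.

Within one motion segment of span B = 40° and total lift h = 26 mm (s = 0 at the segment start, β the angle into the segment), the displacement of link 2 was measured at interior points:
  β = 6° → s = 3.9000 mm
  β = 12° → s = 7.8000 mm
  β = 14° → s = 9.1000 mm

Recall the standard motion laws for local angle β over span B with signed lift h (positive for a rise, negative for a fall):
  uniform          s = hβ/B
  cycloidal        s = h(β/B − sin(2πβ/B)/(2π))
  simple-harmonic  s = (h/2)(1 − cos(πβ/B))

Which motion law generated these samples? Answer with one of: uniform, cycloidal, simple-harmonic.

candidates at β/B = r: uniform s = h·r (linear in β); cycloidal s = h·(r − sin(2πr)/(2π)); simple-harmonic s = (h/2)(1 − cos(πr))
β=6°: printed 3.9000 | uniform 3.9000, cycloidal 0.5523, simple-harmonic 1.4169
β=12°: printed 7.8000 | uniform 7.8000, cycloidal 3.8645, simple-harmonic 5.3588
β=14°: printed 9.1000 | uniform 9.1000, cycloidal 5.7523, simple-harmonic 7.0981
only one law matches every sample → uniform

uniform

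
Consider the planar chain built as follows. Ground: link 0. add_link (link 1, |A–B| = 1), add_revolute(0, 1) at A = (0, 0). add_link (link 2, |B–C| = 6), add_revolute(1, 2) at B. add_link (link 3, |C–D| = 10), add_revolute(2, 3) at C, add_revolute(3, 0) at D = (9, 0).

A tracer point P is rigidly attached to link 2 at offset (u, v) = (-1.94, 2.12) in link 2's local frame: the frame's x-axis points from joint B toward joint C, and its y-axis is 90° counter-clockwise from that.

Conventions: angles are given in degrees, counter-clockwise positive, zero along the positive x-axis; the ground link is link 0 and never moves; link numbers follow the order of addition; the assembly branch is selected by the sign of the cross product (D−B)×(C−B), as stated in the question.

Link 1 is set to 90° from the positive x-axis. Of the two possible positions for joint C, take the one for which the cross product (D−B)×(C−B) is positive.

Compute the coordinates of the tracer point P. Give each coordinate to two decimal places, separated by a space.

A=(0,0), D=(9.00,0)
B = A + 1.00·(cos90°, sin90°) = (0.0000, 1.0000)
|BD| = 9.0554
circle(B,6.00) ∩ circle(D,10.00): a=0.9939, h=5.9171
  candidates: C₊=(1.6412,6.7712) cross=53.582; C₋=(0.3344,-4.9907) cross=-53.582
  branch + wants cross > 0 → take C=(1.6412,6.7712) (cross=53.582)
ex = (C−B)/|BC| = (0.2735,0.9619); ey = (-0.9619,0.2735)
P = B + -1.94·ex + 2.12·ey = (-2.5698,-0.2861)

-2.57 -0.29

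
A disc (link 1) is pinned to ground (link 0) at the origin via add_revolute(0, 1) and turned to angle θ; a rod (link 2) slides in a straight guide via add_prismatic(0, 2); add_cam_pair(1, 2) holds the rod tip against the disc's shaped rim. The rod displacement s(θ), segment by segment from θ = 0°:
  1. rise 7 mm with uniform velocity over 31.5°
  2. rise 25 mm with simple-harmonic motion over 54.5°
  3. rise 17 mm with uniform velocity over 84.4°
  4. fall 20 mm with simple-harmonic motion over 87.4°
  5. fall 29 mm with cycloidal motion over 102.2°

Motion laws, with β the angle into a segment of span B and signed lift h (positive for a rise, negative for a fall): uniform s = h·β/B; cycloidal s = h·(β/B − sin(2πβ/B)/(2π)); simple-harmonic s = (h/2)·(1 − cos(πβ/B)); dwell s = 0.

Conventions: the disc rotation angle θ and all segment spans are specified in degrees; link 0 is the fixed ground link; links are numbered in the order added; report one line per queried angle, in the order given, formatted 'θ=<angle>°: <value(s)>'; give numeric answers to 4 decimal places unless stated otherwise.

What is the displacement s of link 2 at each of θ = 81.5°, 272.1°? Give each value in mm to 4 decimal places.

segment 1 (0° to 31.5°, uniform, h = 7) is passed completely: s = 0.0000 + (7) = 7.0000
θ = 81.5° falls in segment 2 (31.5° to 86°, simple-harmonic, h = 25): β = 81.5 − 31.5 = 50°, B = 54.5°; Δs = 25/2·(1 − cos(π·0.9174)) = 24.5818; s = 7.0000 + 24.5818 = 31.5818
segment 2 (31.5° to 86°, simple-harmonic, h = 25) is passed completely: s = 7.0000 + (25) = 32.0000
segment 3 (86° to 170.4°, uniform, h = 17) is passed completely: s = 32.0000 + (17) = 49.0000
segment 4 (170.4° to 257.8°, simple-harmonic, h = -20) is passed completely: s = 49.0000 + (-20) = 29.0000
θ = 272.1° falls in segment 5 (257.8° to 360°, cycloidal, h = -29): β = 272.1 − 257.8 = 14.3°, B = 102.2°; Δs = -29·(0.1399 − sin(2π·0.1399)/(2π)) = -0.5029; s = 29.0000 − 0.5029 = 28.4971

θ=81.5°: 31.5818
θ=272.1°: 28.4971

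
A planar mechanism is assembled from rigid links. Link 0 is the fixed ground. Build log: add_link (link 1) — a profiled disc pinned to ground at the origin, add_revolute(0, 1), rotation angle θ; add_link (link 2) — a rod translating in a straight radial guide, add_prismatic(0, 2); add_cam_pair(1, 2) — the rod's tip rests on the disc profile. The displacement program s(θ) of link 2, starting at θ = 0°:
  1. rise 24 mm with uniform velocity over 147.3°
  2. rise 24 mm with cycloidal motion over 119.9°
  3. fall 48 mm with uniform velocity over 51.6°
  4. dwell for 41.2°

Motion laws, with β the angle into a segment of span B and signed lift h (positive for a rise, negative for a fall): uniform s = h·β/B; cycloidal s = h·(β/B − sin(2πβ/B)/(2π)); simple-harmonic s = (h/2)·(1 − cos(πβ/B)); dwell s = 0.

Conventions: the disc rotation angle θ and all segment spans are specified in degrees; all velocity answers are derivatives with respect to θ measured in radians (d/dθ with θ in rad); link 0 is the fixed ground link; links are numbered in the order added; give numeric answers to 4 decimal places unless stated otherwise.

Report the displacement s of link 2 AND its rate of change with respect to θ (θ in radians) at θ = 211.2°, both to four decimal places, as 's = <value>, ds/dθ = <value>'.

seg 1 [0°–147.3°] uniform, h=24: full span → s += 24 → s = 24.0000
seg 2 [147.3°–267.2°] cycloidal, h=24: θ=211.2° here. β=63.9, B=119.9. 24·(0.5329 − sin(2π·0.5329)/(2π)) = 13.5757 → s = 37.5757
velocity in seg [147.3°–267.2°] (cycloidal), θ in radians: β = 63.9° = 1.1153 rad, B = 119.9° = 2.0926 rad; ds/dθ = (h/B)(1 − cos(2πβ/B)) = (24/2.0926)(1 − cos(2π·0.5329)) = 22.692605 mm/rad

s = 37.5757, ds/dθ = 22.6926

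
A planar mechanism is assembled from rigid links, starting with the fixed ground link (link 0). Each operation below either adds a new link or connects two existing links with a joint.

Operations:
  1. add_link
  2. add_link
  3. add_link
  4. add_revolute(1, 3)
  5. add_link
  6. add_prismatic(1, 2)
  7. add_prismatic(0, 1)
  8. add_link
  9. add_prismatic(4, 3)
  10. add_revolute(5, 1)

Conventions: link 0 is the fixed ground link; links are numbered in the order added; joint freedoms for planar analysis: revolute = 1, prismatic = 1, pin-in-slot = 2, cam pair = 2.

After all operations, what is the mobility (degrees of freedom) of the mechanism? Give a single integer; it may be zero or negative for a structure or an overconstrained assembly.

(L,J1,J2)=(1,0,0); link0 fixed
link1: (2,0,0)
link2: (3,0,0)
link3: (4,0,0)
R 1-3 [J1]: (4,1,0)
link4: (5,1,0)
P 1-2 [J1]: (5,2,0)
P 0-1 [J1]: (5,3,0)
link5: (6,3,0)
P 4-3 [J1]: (6,4,0)
R 5-1 [J1]: (6,5,0)
Grübler: 3·5 − 2·5 − 0 = 5

M = 5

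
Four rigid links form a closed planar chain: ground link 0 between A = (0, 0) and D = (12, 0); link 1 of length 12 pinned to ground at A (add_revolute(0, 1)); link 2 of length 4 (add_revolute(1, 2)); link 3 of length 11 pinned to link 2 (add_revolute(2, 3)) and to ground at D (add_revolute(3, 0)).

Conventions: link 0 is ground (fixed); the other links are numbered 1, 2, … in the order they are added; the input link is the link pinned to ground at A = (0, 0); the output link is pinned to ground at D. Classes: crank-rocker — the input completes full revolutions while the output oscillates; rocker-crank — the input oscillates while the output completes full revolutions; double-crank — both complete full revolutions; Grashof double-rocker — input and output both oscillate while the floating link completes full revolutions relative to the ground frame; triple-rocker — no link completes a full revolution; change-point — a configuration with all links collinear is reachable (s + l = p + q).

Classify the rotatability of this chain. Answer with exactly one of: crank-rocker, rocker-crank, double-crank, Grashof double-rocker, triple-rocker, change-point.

lengths: ground=12, input=12, coupler=4, output=11
sorted: s=4 (shortest), l=12 (longest), p+q=23
s + l = 16 vs p + q = 23
s + l < p + q (Grashof) with shortest = coupler link → Grashof double-rocker

Grashof double-rocker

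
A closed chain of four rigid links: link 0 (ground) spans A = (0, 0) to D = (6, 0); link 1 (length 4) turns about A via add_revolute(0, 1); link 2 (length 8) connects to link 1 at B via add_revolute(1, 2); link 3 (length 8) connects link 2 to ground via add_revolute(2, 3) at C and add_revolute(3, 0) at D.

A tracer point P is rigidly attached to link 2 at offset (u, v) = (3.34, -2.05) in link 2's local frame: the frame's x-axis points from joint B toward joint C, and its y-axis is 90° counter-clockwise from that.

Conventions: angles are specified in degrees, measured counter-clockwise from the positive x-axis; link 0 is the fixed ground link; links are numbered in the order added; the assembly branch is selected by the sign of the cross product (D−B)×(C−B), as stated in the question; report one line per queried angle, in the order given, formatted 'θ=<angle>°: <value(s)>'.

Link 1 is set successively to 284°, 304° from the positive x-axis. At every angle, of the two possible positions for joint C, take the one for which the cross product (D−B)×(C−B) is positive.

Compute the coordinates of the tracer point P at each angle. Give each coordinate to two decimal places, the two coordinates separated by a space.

A=(0,0), D=(6.00,0)
θ=284°: B = A + 4.00·(cos284°, sin284°) = (0.9677, -3.8812)
θ=284°: |BD| = 6.3551
θ=284°: circle(B,8.00) ∩ circle(D,8.00): a=3.1776, h=7.3419
θ=284°:   candidates: C₊=(-1.0000,3.8731) cross=46.659; C₋=(7.9676,-7.7542) cross=-46.659
θ=284°:   branch + wants cross > 0 → take C=(-1.0000,3.8731) (cross=46.659)
θ=284°: ex = (C−B)/|BC| = (-0.2460,0.9693); ey = (-0.9693,-0.2460)
θ=284°: P = B + 3.34·ex + -2.05·ey = (2.1332,-0.1396)
θ=304°: B = A + 4.00·(cos304°, sin304°) = (2.2368, -3.3162)
θ=304°: |BD| = 5.0158
θ=304°: circle(B,8.00) ∩ circle(D,8.00): a=2.5079, h=7.5967
θ=304°:   candidates: C₊=(-0.9041,4.0415) cross=38.104; C₋=(9.1408,-7.3577) cross=-38.104
θ=304°:   branch + wants cross > 0 → take C=(-0.9041,4.0415) (cross=38.104)
θ=304°: ex = (C−B)/|BC| = (-0.3926,0.9197); ey = (-0.9197,-0.3926)
θ=304°: P = B + 3.34·ex + -2.05·ey = (2.8109,0.5605)

θ=284°: 2.13 -0.14
θ=304°: 2.81 0.56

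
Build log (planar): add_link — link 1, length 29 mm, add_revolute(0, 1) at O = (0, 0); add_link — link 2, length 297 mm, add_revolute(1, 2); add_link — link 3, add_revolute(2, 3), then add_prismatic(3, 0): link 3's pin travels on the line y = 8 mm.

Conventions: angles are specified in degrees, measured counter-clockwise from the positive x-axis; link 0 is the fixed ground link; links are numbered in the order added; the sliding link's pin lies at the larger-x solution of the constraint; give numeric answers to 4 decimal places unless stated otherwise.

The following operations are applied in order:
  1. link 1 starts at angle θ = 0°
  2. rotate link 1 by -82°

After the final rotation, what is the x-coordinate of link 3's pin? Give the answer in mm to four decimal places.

geometry: r = 29 mm, L = 297 mm, e = 8 mm; θ starts at 0°
rotate link 1 by -82°: θ ← 0° -82° = -82°
crank pin P = (r cos θ, r sin θ) = (4.036020, -28.717774)
h = r sin θ − e = -28.717774 − 8 = -36.717774
x = r cos θ + √(L² − h²) = 4.036020 + 294.721572 = 298.757592

298.7576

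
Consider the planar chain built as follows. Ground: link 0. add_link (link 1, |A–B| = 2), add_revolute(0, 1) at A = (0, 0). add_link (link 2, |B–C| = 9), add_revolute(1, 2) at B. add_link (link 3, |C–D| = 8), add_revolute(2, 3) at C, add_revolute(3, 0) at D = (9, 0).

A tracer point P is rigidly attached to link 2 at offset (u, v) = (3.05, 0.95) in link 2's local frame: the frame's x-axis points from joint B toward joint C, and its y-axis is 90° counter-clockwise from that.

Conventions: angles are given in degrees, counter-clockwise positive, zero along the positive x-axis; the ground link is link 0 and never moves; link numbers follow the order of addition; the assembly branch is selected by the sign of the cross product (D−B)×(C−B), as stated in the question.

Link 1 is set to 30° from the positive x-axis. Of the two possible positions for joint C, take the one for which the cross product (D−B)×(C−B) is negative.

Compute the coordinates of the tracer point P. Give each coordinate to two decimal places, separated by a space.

A=(0,0), D=(9.00,0)
B = A + 2.00·(cos30°, sin30°) = (1.7321, 1.0000)
|BD| = 7.3364
circle(B,9.00) ∩ circle(D,8.00): a=4.8268, h=7.5962
  candidates: C₊=(7.5492,7.8674) cross=55.729; C₋=(5.4784,-7.1832) cross=-55.729
  branch - wants cross < 0 → take C=(5.4784,-7.1832) (cross=-55.729)
ex = (C−B)/|BC| = (0.4163,-0.9092); ey = (0.9092,0.4163)
P = B + 3.05·ex + 0.95·ey = (3.8654,-1.3777)

3.87 -1.38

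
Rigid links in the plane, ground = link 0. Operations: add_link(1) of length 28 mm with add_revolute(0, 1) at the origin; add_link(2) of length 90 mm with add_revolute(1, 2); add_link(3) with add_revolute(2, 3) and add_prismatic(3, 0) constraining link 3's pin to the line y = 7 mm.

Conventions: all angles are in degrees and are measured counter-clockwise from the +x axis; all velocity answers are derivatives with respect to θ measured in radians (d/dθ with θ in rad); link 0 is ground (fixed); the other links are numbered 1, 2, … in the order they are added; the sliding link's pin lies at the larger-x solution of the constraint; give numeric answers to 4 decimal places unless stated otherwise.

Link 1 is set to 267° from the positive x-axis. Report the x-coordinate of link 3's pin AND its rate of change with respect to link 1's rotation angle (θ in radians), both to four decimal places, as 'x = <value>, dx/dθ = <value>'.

geometry: r = 28 mm, L = 90 mm, e = 7 mm
crank pin P = (r cos θ, r sin θ) = (-1.465407, -27.961627)
h = r sin θ − e = -27.961627 − 7 = -34.961627
x = r cos θ + √(L² − h²) = -1.465407 + 82.931807 = 81.466400
dx/dθ = −r sin θ − h·r cos θ/√(L² − h²) (θ in radians; h = -34.961627) = 27.343854

x = 81.4664, dx/dθ = 27.3439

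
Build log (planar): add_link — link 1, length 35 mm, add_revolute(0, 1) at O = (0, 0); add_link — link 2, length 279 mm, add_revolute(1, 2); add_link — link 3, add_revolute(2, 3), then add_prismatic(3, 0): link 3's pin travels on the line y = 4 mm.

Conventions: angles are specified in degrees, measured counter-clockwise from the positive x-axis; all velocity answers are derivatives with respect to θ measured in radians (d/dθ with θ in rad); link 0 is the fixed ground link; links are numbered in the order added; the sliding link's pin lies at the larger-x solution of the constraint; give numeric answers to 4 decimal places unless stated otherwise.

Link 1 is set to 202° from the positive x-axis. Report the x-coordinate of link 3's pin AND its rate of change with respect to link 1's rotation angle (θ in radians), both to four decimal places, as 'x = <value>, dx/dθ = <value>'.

geometry: r = 35 mm, L = 279 mm, e = 4 mm
crank pin P = (r cos θ, r sin θ) = (-32.451435, -13.111231)
h = r sin θ − e = -13.111231 − 4 = -17.111231
x = r cos θ + √(L² − h²) = -32.451435 + 278.474785 = 246.023350
dx/dθ = −r sin θ − h·r cos θ/√(L² − h²) (θ in radians; h = -17.111231) = 11.117212

x = 246.0233, dx/dθ = 11.1172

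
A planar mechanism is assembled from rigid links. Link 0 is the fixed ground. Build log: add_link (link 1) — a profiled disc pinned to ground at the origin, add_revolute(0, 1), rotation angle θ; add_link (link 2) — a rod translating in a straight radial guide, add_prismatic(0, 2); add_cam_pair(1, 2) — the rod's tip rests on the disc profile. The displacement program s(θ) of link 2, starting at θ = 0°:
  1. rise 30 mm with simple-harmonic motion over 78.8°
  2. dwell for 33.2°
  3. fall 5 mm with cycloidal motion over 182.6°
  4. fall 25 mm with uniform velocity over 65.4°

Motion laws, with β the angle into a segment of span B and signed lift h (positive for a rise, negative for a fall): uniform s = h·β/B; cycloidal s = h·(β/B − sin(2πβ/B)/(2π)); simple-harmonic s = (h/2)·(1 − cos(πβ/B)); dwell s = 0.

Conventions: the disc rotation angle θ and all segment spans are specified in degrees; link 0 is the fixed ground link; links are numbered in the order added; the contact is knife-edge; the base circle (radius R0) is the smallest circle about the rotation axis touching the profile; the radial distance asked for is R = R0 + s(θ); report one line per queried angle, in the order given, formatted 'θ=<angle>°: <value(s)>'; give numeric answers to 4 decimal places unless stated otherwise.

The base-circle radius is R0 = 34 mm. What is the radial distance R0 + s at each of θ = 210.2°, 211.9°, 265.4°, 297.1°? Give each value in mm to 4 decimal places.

seg 1 [0°–78.8°] simple-harmonic, h=30: full span → s += 30 → s = 30.0000
seg 2 [78.8°–112°] dwell: s stays 30.0000
seg 3 [112°–294.6°] cycloidal, h=-5: θ=210.2° here. β=98.2, B=182.6. -5·(0.5378 − sin(2π·0.5378)/(2π)) = -2.8761 → s = 27.1239
seg 3 [112°–294.6°] cycloidal, h=-5: θ=211.9° here. β=99.9, B=182.6. -5·(0.5471 − sin(2π·0.5471)/(2π)) = -2.9676 → s = 27.0324
seg 3 [112°–294.6°] cycloidal, h=-5: θ=265.4° here. β=153.4, B=182.6. -5·(0.8401 − sin(2π·0.8401)/(2π)) = -4.8721 → s = 25.1279
seg 3 [112°–294.6°] cycloidal, h=-5: full span → s += -5 → s = 25.0000
seg 4 [294.6°–360°] uniform, h=-25: θ=297.1° here. β=2.5, B=65.4. -25·2.5/65.4 = -0.9557 → s = 24.0443
θ=210.2°: R = R0 + s = 34 + 27.1239 = 61.1239
θ=211.9°: R = R0 + s = 34 + 27.0324 = 61.0324
θ=265.4°: R = R0 + s = 34 + 25.1279 = 59.1279
θ=297.1°: R = R0 + s = 34 + 24.0443 = 58.0443

θ=210.2°: 61.1239
θ=211.9°: 61.0324
θ=265.4°: 59.1279
θ=297.1°: 58.0443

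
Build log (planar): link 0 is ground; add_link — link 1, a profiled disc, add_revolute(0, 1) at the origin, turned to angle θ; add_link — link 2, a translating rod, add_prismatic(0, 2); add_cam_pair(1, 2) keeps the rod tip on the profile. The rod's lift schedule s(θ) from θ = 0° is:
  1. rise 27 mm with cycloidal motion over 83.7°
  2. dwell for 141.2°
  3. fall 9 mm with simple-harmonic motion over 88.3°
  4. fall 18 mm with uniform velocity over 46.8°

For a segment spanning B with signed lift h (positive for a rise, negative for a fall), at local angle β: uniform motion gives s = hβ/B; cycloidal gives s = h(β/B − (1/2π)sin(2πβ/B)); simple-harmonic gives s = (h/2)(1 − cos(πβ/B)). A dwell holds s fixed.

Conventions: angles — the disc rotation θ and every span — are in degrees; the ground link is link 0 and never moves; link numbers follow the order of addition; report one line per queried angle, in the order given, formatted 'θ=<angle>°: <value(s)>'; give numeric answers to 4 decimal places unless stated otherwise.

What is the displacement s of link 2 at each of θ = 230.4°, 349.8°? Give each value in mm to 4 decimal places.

seg 1 [0°–83.7°] cycloidal, h=27: full span → s += 27 → s = 27.0000
seg 2 [83.7°–224.9°] dwell: s stays 27.0000
seg 3 [224.9°–313.2°] simple-harmonic, h=-9: θ=230.4° here. β=5.5, B=88.3. -9/2·(1 − cos(π·0.0623)) = -0.0859 → s = 26.9141
seg 3 [224.9°–313.2°] simple-harmonic, h=-9: full span → s += -9 → s = 18.0000
seg 4 [313.2°–360°] uniform, h=-18: θ=349.8° here. β=36.6, B=46.8. -18·36.6/46.8 = -14.0769 → s = 3.9231

θ=230.4°: 26.9141
θ=349.8°: 3.9231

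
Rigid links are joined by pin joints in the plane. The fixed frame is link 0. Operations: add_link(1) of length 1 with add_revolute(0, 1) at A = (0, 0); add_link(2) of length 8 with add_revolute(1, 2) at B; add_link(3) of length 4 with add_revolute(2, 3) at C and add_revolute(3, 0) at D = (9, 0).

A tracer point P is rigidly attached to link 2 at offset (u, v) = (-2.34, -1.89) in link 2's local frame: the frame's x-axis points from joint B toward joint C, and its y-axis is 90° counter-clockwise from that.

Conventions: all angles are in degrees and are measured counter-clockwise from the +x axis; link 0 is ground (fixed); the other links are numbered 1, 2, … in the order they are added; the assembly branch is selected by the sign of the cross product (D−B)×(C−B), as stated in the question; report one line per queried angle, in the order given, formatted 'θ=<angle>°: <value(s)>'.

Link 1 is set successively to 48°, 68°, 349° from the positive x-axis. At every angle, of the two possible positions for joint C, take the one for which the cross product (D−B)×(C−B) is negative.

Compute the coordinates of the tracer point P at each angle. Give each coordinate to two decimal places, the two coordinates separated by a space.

A=(0,0), D=(9.00,0)
θ=48°: B = A + 1.00·(cos48°, sin48°) = (0.6691, 0.7431)
θ=48°: |BD| = 8.3639
θ=48°: circle(B,8.00) ∩ circle(D,4.00): a=7.0514, h=3.7785
θ=48°:   candidates: C₊=(8.0284,3.8802) cross=31.603; C₋=(7.3569,-3.6470) cross=-31.603
θ=48°:   branch - wants cross < 0 → take C=(7.3569,-3.6470) (cross=-31.603)
θ=48°: ex = (C−B)/|BC| = (0.8360,-0.5488); ey = (0.5488,0.8360)
θ=48°: P = B + -2.34·ex + -1.89·ey = (-2.3242,0.4473)
θ=68°: B = A + 1.00·(cos68°, sin68°) = (0.3746, 0.9272)
θ=68°: |BD| = 8.6751
θ=68°: circle(B,8.00) ∩ circle(D,4.00): a=7.1041, h=3.6786
θ=68°:   candidates: C₊=(7.8312,3.8254) cross=31.912; C₋=(7.0448,-3.4896) cross=-31.912
θ=68°:   branch - wants cross < 0 → take C=(7.0448,-3.4896) (cross=-31.912)
θ=68°: ex = (C−B)/|BC| = (0.8338,-0.5521); ey = (0.5521,0.8338)
θ=68°: P = B + -2.34·ex + -1.89·ey = (-2.6199,0.6433)
θ=349°: B = A + 1.00·(cos349°, sin349°) = (0.9816, -0.1908)
θ=349°: |BD| = 8.0206
θ=349°: circle(B,8.00) ∩ circle(D,4.00): a=7.0026, h=3.8683
θ=349°:   candidates: C₊=(7.8902,3.8430) cross=31.026; C₋=(8.0743,-3.8914) cross=-31.026
θ=349°:   branch - wants cross < 0 → take C=(8.0743,-3.8914) (cross=-31.026)
θ=349°: ex = (C−B)/|BC| = (0.8866,-0.4626); ey = (0.4626,0.8866)
θ=349°: P = B + -2.34·ex + -1.89·ey = (-1.9672,-0.7840)

θ=48°: -2.32 0.45
θ=68°: -2.62 0.64
θ=349°: -1.97 -0.78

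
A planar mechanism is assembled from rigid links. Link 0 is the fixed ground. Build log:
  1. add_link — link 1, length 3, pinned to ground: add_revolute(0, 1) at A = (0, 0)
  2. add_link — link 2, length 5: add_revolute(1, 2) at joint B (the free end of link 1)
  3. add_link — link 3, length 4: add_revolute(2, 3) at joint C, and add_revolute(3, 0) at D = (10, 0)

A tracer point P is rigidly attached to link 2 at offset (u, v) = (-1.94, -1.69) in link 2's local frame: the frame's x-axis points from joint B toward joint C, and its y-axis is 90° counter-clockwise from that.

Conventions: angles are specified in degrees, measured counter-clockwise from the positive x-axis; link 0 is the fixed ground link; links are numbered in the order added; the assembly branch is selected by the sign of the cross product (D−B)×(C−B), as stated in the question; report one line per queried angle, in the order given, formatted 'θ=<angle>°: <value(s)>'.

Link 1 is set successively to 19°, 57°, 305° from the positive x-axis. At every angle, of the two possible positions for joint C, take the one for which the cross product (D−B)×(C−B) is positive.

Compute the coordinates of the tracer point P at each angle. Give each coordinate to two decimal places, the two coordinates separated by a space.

A=(0,0), D=(10.00,0)
θ=19°: B = A + 3.00·(cos19°, sin19°) = (2.8366, 0.9767)
θ=19°: |BD| = 7.2297
θ=19°: circle(B,5.00) ∩ circle(D,4.00): a=4.2373, h=2.6543
θ=19°:   candidates: C₊=(7.3936,3.0342) cross=19.190; C₋=(6.6764,-2.2257) cross=-19.190
θ=19°:   branch + wants cross > 0 → take C=(7.3936,3.0342) (cross=19.190)
θ=19°: ex = (C−B)/|BC| = (0.9114,0.4115); ey = (-0.4115,0.9114)
θ=19°: P = B + -1.94·ex + -1.69·ey = (1.7639,-1.3619)
θ=57°: B = A + 3.00·(cos57°, sin57°) = (1.6339, 2.5160)
θ=57°: |BD| = 8.7362
θ=57°: circle(B,5.00) ∩ circle(D,4.00): a=4.8832, h=1.0744
θ=57°:   candidates: C₊=(6.6196,2.1385) cross=9.386; C₋=(6.0008,0.0808) cross=-9.386
θ=57°:   branch + wants cross > 0 → take C=(6.6196,2.1385) (cross=9.386)
θ=57°: ex = (C−B)/|BC| = (0.9971,-0.0755); ey = (0.0755,0.9971)
θ=57°: P = B + -1.94·ex + -1.69·ey = (-0.4281,0.9773)
θ=305°: B = A + 3.00·(cos305°, sin305°) = (1.7207, -2.4575)
θ=305°: |BD| = 8.6363
θ=305°: circle(B,5.00) ∩ circle(D,4.00): a=4.8392, h=1.2578
θ=305°:   candidates: C₊=(6.0020,0.1254) cross=10.863; C₋=(6.7178,-2.2863) cross=-10.863
θ=305°:   branch + wants cross > 0 → take C=(6.0020,0.1254) (cross=10.863)
θ=305°: ex = (C−B)/|BC| = (0.8562,0.5166); ey = (-0.5166,0.8562)
θ=305°: P = B + -1.94·ex + -1.69·ey = (0.9326,-4.9067)

θ=19°: 1.76 -1.36
θ=57°: -0.43 0.98
θ=305°: 0.93 -4.91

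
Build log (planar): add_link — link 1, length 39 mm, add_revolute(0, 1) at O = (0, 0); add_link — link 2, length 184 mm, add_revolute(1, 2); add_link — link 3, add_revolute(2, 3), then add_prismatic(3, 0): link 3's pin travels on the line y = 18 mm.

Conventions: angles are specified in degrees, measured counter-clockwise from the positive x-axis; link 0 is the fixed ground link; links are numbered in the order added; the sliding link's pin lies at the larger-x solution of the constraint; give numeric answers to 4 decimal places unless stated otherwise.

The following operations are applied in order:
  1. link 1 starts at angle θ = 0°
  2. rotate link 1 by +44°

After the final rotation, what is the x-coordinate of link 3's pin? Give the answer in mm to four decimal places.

geometry: r = 39 mm, L = 184 mm, e = 18 mm; θ starts at 0°
rotate link 1 by +44°: θ ← 0° +44° = 44°
crank pin P = (r cos θ, r sin θ) = (28.054252, 27.091676)
h = r sin θ − e = 27.091676 − 18 = 9.091676
x = r cos θ + √(L² − h²) = 28.054252 + 183.775247 = 211.829499

211.8295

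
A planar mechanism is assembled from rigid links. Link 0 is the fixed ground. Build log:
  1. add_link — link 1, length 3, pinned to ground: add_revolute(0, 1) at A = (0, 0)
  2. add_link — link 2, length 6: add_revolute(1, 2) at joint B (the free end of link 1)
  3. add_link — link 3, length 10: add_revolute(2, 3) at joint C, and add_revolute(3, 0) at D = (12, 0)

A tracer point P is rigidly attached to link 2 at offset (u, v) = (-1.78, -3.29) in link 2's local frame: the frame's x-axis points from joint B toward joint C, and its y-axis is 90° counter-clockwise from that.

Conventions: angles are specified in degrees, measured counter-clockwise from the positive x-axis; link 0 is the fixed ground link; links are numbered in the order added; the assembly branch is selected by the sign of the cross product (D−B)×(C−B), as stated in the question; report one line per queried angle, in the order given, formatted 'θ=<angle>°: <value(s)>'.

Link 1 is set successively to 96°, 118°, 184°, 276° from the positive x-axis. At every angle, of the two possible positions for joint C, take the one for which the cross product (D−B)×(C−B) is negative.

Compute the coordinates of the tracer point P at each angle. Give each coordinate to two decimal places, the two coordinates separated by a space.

A=(0,0), D=(12.00,0)
θ=96°: B = A + 3.00·(cos96°, sin96°) = (-0.3136, 2.9836)
θ=96°: |BD| = 12.6699
θ=96°: circle(B,6.00) ∩ circle(D,10.00): a=3.8093, h=4.6357
θ=96°:   candidates: C₊=(4.4802,6.5918) cross=58.733; C₋=(2.2969,-2.4188) cross=-58.733
θ=96°:   branch - wants cross < 0 → take C=(2.2969,-2.4188) (cross=-58.733)
θ=96°: ex = (C−B)/|BC| = (0.4351,-0.9004); ey = (0.9004,0.4351)
θ=96°: P = B + -1.78·ex + -3.29·ey = (-4.0503,3.1548)
θ=118°: B = A + 3.00·(cos118°, sin118°) = (-1.4084, 2.6488)
θ=118°: |BD| = 13.6676
θ=118°: circle(B,6.00) ∩ circle(D,10.00): a=4.4925, h=3.9772
θ=118°:   candidates: C₊=(3.7697,5.6799) cross=54.358; C₋=(2.2281,-2.1236) cross=-54.358
θ=118°:   branch - wants cross < 0 → take C=(2.2281,-2.1236) (cross=-54.358)
θ=118°: ex = (C−B)/|BC| = (0.6061,-0.7954); ey = (0.7954,0.6061)
θ=118°: P = B + -1.78·ex + -3.29·ey = (-5.1041,2.0706)
θ=184°: B = A + 3.00·(cos184°, sin184°) = (-2.9927, -0.2093)
θ=184°: |BD| = 14.9942
θ=184°: circle(B,6.00) ∩ circle(D,10.00): a=5.3629, h=2.6906
θ=184°:   candidates: C₊=(2.3321,2.5559) cross=40.343; C₋=(2.4072,-2.8247) cross=-40.343
θ=184°:   branch - wants cross < 0 → take C=(2.4072,-2.8247) (cross=-40.343)
θ=184°: ex = (C−B)/|BC| = (0.9000,-0.4359); ey = (0.4359,0.9000)
θ=184°: P = B + -1.78·ex + -3.29·ey = (-6.0288,-2.3943)
θ=276°: B = A + 3.00·(cos276°, sin276°) = (0.3136, -2.9836)
θ=276°: |BD| = 12.0613
θ=276°: circle(B,6.00) ∩ circle(D,10.00): a=3.3775, h=4.9591
θ=276°:   candidates: C₊=(2.3594,2.6569) cross=59.813; C₋=(4.8128,-6.9530) cross=-59.813
θ=276°:   branch - wants cross < 0 → take C=(4.8128,-6.9530) (cross=-59.813)
θ=276°: ex = (C−B)/|BC| = (0.7499,-0.6616); ey = (0.6616,0.7499)
θ=276°: P = B + -1.78·ex + -3.29·ey = (-3.1978,-4.2730)

θ=96°: -4.05 3.15
θ=118°: -5.10 2.07
θ=184°: -6.03 -2.39
θ=276°: -3.20 -4.27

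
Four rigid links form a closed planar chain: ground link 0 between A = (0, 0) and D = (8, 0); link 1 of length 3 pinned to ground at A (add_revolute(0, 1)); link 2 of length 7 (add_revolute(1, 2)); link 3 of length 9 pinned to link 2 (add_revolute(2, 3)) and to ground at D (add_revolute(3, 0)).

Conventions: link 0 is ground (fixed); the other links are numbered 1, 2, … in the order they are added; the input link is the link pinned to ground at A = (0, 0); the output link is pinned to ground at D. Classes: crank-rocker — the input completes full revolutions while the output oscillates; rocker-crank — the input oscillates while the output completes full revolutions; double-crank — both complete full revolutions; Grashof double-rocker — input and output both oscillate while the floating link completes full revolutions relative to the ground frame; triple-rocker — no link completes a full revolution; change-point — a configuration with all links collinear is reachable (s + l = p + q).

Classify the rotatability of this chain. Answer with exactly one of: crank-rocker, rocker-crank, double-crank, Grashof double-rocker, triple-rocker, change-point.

lengths: ground=8, input=3, coupler=7, output=9
sorted: s=3 (shortest), l=9 (longest), p+q=15
s + l = 12 vs p + q = 15
s + l < p + q (Grashof) with shortest = input link → crank-rocker

crank-rocker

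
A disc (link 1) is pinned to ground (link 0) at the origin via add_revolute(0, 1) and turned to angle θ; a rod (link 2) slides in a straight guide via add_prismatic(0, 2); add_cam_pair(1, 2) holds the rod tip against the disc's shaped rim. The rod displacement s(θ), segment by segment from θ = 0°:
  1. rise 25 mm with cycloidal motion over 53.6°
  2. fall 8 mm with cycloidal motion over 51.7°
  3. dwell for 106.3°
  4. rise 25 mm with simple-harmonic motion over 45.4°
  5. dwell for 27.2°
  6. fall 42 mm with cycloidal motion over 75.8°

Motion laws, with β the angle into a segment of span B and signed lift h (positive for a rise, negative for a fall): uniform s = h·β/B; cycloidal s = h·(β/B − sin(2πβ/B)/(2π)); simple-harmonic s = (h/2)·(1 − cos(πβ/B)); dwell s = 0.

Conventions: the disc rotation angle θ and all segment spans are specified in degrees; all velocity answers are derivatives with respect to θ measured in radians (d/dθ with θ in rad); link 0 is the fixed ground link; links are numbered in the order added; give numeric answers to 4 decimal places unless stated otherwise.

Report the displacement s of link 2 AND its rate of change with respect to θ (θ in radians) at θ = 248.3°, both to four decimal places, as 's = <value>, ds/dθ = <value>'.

segment 1 (0° to 53.6°, cycloidal, h = 25) is passed completely: s = 0.0000 + (25) = 25.0000
segment 2 (53.6° to 105.3°, cycloidal, h = -8) is passed completely: s = 25.0000 + (-8) = 17.0000
segment 3 (105.3° to 211.6°, dwell): s unchanged at 17.0000
θ = 248.3° falls in segment 4 (211.6° to 257°, simple-harmonic, h = 25): β = 248.3 − 211.6 = 36.7°, B = 45.4°; Δs = 25/2·(1 − cos(π·0.8084)) = 22.8024; s = 17.0000 + 22.8024 = 39.8024
velocity in seg [211.6°–257°] (simple-harmonic), θ in radians: β = 36.7° = 0.6405 rad, B = 45.4° = 0.7924 rad; ds/dθ = (πh/(2B)) sin(πβ/B) = (π·25/(2·0.7924)) sin(π·0.8084) = 28.066083 mm/rad

s = 39.8024, ds/dθ = 28.0661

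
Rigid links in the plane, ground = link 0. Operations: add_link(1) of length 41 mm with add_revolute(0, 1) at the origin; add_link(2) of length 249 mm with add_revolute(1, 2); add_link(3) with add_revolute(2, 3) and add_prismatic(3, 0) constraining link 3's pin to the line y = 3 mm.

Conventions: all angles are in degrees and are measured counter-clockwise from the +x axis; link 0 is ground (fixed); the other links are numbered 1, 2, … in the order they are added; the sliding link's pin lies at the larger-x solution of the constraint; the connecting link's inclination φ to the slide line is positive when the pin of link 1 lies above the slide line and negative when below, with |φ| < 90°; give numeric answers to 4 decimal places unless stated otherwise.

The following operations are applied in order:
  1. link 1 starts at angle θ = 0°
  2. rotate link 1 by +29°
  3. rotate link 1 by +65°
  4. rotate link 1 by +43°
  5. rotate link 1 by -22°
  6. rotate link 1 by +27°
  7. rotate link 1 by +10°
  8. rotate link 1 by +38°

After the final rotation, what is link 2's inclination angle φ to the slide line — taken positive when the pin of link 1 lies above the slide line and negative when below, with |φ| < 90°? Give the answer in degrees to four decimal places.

geometry: r = 41 mm, L = 249 mm, e = 3 mm; θ starts at 0°
rotate link 1 by +29°: θ ← 0° +29° = 29°
rotate link 1 by +65°: θ ← 29° +65° = 94°
rotate link 1 by +43°: θ ← 94° +43° = 137°
rotate link 1 by -22°: θ ← 137° -22° = 115°
rotate link 1 by +27°: θ ← 115° +27° = 142°
rotate link 1 by +10°: θ ← 142° +10° = 152°
rotate link 1 by +38°: θ ← 152° +38° = 190°
h = r sin θ − e = -7.119575 − 3 = -10.119575
sin φ = h / L = -10.119575 / 249 = -0.04064086
φ = arcsin(-0.04064086) = -2.329191°

-2.3292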